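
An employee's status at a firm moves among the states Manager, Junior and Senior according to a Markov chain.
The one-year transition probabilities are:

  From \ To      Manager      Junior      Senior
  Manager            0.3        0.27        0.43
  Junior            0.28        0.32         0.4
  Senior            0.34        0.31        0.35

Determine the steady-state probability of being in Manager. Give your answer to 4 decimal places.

0.3096

Let the stationary distribution be π with π = πP and π_1 + π_2 + π_3 = 1.
π_1 = 0.3·π_1 + 0.28·π_2 + 0.34·π_3
π_2 = 0.27·π_1 + 0.32·π_2 + 0.31·π_3
Solving with the normalization constraint gives π = (0.3096, 0.3006, 0.3898).
So the stationary probability of Manager is 0.3096.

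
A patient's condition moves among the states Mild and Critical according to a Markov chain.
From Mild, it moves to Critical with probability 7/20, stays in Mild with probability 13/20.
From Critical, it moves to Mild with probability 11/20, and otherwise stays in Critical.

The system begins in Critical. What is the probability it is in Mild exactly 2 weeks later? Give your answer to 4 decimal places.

0.6050

Sum over the intermediate state after 1 week:
P = P(Critical→Mild)·P(Mild→Mild) + P(Critical→Critical)·P(Critical→Mild)
  = 0.55×0.65 + 0.45×0.55
  = 0.3575 + 0.2475 = 0.6050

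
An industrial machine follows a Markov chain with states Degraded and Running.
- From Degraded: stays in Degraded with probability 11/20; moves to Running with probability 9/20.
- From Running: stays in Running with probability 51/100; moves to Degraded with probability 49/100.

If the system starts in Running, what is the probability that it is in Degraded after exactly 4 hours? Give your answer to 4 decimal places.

Propagate the distribution vector 4 hours from Running.
After 0 hours: (0.0000, 1.0000)
After 1 hour: (0.4900, 0.5100)
After 2 hours: (0.5194, 0.4806)
After 3 hours: (0.5212, 0.4788)
After 4 hours: (0.5213, 0.4787)
P(in Degraded after 4 hours) = 0.5213

0.5213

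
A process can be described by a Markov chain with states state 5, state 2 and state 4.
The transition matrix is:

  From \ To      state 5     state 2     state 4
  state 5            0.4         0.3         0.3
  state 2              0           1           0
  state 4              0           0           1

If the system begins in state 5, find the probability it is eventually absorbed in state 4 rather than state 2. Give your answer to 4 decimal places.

0.5000

Let h(s) be the probability of absorption at state 4 starting from transient state s. Then h(state 4) = 1 and h(state 2) = 0. By first-step analysis:
h(state 5) = 0.4·h(state 5) + 0.3·0 + 0.3·1
Solving: h(state 5) = 0.5000.
Starting from state 5, the probability is 0.5000.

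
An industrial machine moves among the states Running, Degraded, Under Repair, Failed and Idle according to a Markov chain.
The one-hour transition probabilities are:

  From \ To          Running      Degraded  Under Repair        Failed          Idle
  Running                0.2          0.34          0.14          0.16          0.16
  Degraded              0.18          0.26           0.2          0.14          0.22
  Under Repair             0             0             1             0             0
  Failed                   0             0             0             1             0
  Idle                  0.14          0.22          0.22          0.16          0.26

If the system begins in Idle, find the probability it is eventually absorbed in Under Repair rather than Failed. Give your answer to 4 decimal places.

Let h(s) be the probability of absorption at Under Repair starting from transient state s. Then h(Under Repair) = 1 and h(Failed) = 0. By first-step analysis:
h(Running) = 0.2·h(Running) + 0.34·h(Degraded) + 0.14·1 + 0.16·0 + 0.16·h(Idle)
h(Degraded) = 0.18·h(Running) + 0.26·h(Degraded) + 0.2·1 + 0.14·0 + 0.22·h(Idle)
h(Idle) = 0.14·h(Running) + 0.22·h(Degraded) + 0.22·1 + 0.16·0 + 0.26·h(Idle)
Solving: h(Running) = 0.5293, h(Degraded) = 0.5673, h(Idle) = 0.5661.
Starting from Idle, the probability is 0.5661.

0.5661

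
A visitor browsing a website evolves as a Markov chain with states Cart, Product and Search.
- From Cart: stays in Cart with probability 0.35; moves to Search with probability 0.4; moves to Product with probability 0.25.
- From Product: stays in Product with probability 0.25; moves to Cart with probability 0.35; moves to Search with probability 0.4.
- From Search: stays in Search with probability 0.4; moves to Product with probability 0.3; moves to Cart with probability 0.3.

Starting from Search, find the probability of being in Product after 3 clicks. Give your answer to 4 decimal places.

Propagate the distribution vector 3 clicks from Search.
After 0 clicks: (0.0000, 0.0000, 1.0000)
After 1 click: (0.3000, 0.3000, 0.4000)
After 2 clicks: (0.3300, 0.2700, 0.4000)
After 3 clicks: (0.3300, 0.2700, 0.4000)
P(in Product after 3 clicks) = 0.2700

0.2700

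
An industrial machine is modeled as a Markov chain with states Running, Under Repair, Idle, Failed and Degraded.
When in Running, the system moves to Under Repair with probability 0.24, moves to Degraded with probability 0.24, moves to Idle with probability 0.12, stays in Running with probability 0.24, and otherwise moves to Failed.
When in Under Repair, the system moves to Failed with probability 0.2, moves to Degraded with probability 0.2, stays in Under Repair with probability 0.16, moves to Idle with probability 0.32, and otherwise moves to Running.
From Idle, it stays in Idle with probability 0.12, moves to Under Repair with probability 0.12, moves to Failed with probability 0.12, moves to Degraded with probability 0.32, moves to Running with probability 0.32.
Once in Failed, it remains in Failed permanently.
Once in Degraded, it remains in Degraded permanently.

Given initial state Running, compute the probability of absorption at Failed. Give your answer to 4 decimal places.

0.3979

Let h(s) be the probability of absorption at Failed starting from transient state s. Then h(Failed) = 1 and h(Degraded) = 0. By first-step analysis:
h(Running) = 0.24·h(Running) + 0.24·h(Under Repair) + 0.12·h(Idle) + 0.16·1 + 0.24·0
h(Under Repair) = 0.12·h(Running) + 0.16·h(Under Repair) + 0.32·h(Idle) + 0.2·1 + 0.2·0
h(Idle) = 0.32·h(Running) + 0.12·h(Under Repair) + 0.12·h(Idle) + 0.12·1 + 0.32·0
Solving: h(Running) = 0.3979, h(Under Repair) = 0.4240, h(Idle) = 0.3389.
Starting from Running, the probability is 0.3979.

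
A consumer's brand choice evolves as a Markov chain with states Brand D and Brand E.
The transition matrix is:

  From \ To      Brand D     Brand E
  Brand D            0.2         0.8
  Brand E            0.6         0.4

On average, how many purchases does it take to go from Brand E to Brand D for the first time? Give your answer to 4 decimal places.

1.6667

Let t(s) be the expected number of purchases to first reach Brand D from state s, with t(Brand D) = 0. Conditioning on the first purchase:
t(Brand E) = 1 + 0.4·t(Brand E)
Solving: t(Brand E) = 1.6667.
Expected purchases from Brand E to Brand D: 1.6667.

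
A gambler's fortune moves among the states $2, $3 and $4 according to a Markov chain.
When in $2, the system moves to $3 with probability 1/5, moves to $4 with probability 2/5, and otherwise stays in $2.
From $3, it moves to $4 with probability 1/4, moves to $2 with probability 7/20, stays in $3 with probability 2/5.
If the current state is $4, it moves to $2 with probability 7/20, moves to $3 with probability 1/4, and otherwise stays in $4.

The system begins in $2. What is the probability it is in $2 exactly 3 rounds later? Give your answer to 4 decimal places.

0.3685

Propagate the distribution vector 3 rounds from $2.
After 0 rounds: (1.0000, 0.0000, 0.0000)
After 1 round: (0.4000, 0.2000, 0.4000)
After 2 rounds: (0.3700, 0.2600, 0.3700)
After 3 rounds: (0.3685, 0.2705, 0.3610)
P(in $2 after 3 rounds) = 0.3685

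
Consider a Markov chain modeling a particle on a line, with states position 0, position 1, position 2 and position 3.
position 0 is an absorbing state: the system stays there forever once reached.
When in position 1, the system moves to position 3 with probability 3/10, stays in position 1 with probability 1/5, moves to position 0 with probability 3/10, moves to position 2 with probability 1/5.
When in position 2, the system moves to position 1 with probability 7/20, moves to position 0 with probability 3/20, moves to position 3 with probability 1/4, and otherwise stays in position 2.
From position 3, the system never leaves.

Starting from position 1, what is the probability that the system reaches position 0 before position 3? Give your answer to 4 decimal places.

0.4811

Let h(s) be the probability of absorption at position 0 starting from transient state s. Then h(position 0) = 1 and h(position 3) = 0. By first-step analysis:
h(position 1) = 0.3·1 + 0.2·h(position 1) + 0.2·h(position 2) + 0.3·0
h(position 2) = 0.15·1 + 0.35·h(position 1) + 0.25·h(position 2) + 0.25·0
Solving: h(position 1) = 0.4811, h(position 2) = 0.4245.
Starting from position 1, the probability is 0.4811.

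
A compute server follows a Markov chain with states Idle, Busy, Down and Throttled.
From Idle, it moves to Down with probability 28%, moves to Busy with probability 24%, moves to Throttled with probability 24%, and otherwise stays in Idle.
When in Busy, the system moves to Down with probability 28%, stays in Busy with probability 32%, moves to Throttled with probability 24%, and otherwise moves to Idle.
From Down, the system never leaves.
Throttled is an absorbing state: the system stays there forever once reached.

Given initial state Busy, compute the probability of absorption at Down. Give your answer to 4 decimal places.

Let h(s) be the probability of absorption at Down starting from transient state s. Then h(Down) = 1 and h(Throttled) = 0. By first-step analysis:
h(Idle) = 0.24·h(Idle) + 0.24·h(Busy) + 0.28·1 + 0.24·0
h(Busy) = 0.16·h(Idle) + 0.32·h(Busy) + 0.28·1 + 0.24·0
Solving: h(Idle) = 0.5385, h(Busy) = 0.5385.
Starting from Busy, the probability is 0.5385.

0.5385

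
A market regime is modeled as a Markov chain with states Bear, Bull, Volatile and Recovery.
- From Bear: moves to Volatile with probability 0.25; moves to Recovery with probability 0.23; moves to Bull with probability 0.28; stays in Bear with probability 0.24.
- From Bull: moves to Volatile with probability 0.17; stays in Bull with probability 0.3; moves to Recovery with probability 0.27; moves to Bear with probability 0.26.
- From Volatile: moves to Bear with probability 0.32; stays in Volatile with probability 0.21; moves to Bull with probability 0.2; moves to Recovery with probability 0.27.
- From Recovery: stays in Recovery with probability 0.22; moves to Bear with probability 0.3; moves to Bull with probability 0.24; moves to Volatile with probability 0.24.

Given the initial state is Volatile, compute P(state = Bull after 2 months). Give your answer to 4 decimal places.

Propagate the distribution vector 2 months from Volatile.
After 0 months: (0.0000, 0.0000, 1.0000, 0.0000)
After 1 month: (0.3200, 0.2000, 0.2100, 0.2700)
After 2 months: (0.2770, 0.2564, 0.2229, 0.2437)
P(in Bull after 2 months) = 0.2564

0.2564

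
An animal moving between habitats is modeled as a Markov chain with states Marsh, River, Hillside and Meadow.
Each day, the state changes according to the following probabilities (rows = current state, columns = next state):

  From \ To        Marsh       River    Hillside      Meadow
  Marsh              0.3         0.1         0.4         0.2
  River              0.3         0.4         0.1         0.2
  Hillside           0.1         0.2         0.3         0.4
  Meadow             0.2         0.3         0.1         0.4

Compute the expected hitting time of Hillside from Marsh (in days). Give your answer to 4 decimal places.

3.8356

Let t(s) be the expected number of days to first reach Hillside from state s, with t(Hillside) = 0. Conditioning on the first day:
t(Marsh) = 1 + 0.3·t(Marsh) + 0.1·t(River) + 0.2·t(Meadow)
t(River) = 1 + 0.3·t(Marsh) + 0.4·t(River) + 0.2·t(Meadow)
t(Meadow) = 1 + 0.2·t(Marsh) + 0.3·t(River) + 0.4·t(Meadow)
Solving: t(Marsh) = 3.8356, t(River) = 5.4795, t(Meadow) = 5.6849.
Expected days from Marsh to Hillside: 3.8356.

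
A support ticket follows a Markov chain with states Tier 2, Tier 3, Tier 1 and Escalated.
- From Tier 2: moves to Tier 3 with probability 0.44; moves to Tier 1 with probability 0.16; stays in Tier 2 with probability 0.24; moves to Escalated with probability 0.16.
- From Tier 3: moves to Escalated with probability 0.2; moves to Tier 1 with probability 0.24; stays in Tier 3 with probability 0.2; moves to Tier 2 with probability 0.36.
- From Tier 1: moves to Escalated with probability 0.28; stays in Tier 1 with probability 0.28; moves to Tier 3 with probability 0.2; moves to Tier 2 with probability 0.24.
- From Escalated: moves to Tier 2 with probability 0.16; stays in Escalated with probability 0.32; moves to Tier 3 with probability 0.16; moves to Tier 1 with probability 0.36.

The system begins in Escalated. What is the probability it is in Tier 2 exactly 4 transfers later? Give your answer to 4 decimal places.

Propagate the distribution vector 4 transfers from Escalated.
After 0 transfers: (0.0000, 0.0000, 0.0000, 1.0000)
After 1 transfer: (0.1600, 0.1600, 0.3600, 0.3200)
After 2 transfers: (0.2336, 0.2256, 0.2800, 0.2608)
After 3 transfers: (0.2462, 0.2456, 0.2638, 0.2444)
After 4 transfers: (0.2499, 0.2493, 0.2602, 0.2406)
P(in Tier 2 after 4 transfers) = 0.2499

0.2499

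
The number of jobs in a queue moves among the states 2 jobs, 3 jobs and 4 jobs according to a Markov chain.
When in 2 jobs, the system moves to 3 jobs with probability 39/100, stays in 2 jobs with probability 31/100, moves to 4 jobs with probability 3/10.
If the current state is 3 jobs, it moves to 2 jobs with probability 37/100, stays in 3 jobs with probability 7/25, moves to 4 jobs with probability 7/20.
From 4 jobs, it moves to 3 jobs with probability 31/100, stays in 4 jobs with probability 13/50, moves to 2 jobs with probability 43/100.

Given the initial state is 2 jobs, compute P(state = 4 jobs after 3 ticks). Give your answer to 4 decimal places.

Propagate the distribution vector 3 ticks from 2 jobs.
After 0 ticks: (1.0000, 0.0000, 0.0000)
After 1 tick: (0.3100, 0.3900, 0.3000)
After 2 ticks: (0.3694, 0.3231, 0.3075)
After 3 ticks: (0.3663, 0.3299, 0.3039)
P(in 4 jobs after 3 ticks) = 0.3039

0.3039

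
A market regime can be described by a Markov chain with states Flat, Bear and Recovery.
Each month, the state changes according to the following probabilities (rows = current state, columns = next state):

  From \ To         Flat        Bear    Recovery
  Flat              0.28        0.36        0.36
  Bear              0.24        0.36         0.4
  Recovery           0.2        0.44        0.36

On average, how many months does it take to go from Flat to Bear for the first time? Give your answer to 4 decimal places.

2.5720

Let t(s) be the expected number of months to first reach Bear from state s, with t(Bear) = 0. Conditioning on the first month:
t(Flat) = 1 + 0.28·t(Flat) + 0.36·t(Recovery)
t(Recovery) = 1 + 0.2·t(Flat) + 0.36·t(Recovery)
Solving: t(Flat) = 2.5720, t(Recovery) = 2.3663.
Expected months from Flat to Bear: 2.5720.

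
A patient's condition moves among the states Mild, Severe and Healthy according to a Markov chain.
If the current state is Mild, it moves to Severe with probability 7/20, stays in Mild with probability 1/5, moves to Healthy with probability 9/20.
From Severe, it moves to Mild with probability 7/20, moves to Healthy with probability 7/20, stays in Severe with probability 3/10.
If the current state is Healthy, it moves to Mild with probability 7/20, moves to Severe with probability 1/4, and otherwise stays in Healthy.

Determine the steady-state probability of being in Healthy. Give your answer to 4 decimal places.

0.4005

Let the stationary distribution be π with π = πP and π_1 + π_2 + π_3 = 1.
π_1 = 0.2·π_1 + 0.35·π_2 + 0.35·π_3
π_2 = 0.35·π_1 + 0.3·π_2 + 0.25·π_3
Solving with the normalization constraint gives π = (0.3043, 0.2952, 0.4005).
So the stationary probability of Healthy is 0.4005.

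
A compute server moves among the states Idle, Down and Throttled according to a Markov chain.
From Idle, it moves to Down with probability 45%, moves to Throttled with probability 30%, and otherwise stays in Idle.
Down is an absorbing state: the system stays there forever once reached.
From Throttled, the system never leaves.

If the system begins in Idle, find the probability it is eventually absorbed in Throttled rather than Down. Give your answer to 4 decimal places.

0.4000

Let h(s) be the probability of absorption at Throttled starting from transient state s. Then h(Throttled) = 1 and h(Down) = 0. By first-step analysis:
h(Idle) = 0.25·h(Idle) + 0.45·0 + 0.3·1
Solving: h(Idle) = 0.4000.
Starting from Idle, the probability is 0.4000.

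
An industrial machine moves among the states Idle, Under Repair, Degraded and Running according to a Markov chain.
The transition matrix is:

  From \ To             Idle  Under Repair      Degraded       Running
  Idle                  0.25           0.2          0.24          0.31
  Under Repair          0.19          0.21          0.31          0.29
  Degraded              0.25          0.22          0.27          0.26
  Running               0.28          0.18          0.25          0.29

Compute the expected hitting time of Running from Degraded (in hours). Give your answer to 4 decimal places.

Let t(s) be the expected number of hours to first reach Running from state s, with t(Running) = 0. Conditioning on the first hour:
t(Idle) = 1 + 0.25·t(Idle) + 0.2·t(Under Repair) + 0.24·t(Degraded)
t(Under Repair) = 1 + 0.19·t(Idle) + 0.21·t(Under Repair) + 0.31·t(Degraded)
t(Degraded) = 1 + 0.25·t(Idle) + 0.22·t(Under Repair) + 0.27·t(Degraded)
Solving: t(Idle) = 3.4161, t(Under Repair) = 3.4976, t(Degraded) = 3.5938.
Expected hours from Degraded to Running: 3.5938.

3.5938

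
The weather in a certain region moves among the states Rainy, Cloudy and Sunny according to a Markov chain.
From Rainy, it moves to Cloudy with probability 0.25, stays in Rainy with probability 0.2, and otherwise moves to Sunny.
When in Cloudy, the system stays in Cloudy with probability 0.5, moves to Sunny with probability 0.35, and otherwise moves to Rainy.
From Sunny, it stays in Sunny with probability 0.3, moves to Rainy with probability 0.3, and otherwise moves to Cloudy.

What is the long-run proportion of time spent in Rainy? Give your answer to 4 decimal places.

Let the stationary distribution be π with π = πP and π_1 + π_2 + π_3 = 1.
π_1 = 0.2·π_1 + 0.15·π_2 + 0.3·π_3
π_2 = 0.25·π_1 + 0.5·π_2 + 0.4·π_3
Solving with the normalization constraint gives π = (0.2171, 0.4083, 0.3747).
So the stationary probability of Rainy is 0.2171.

0.2171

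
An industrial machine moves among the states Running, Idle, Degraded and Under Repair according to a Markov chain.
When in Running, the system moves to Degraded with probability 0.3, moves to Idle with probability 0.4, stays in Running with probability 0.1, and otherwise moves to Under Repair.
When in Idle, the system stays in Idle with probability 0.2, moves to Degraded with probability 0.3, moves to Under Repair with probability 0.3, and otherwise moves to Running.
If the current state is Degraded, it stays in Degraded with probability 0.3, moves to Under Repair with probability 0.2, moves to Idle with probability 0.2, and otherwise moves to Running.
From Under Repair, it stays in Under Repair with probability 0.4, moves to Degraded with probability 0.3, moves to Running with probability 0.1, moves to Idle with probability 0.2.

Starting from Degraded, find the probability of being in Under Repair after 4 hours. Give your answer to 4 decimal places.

0.2792

Propagate the distribution vector 4 hours from Degraded.
After 0 hours: (0.0000, 0.0000, 1.0000, 0.0000)
After 1 hour: (0.3000, 0.2000, 0.3000, 0.2000)
After 2 hours: (0.1800, 0.2600, 0.3000, 0.2600)
After 3 hours: (0.1860, 0.2360, 0.3000, 0.2780)
After 4 hours: (0.1836, 0.2372, 0.3000, 0.2792)
P(in Under Repair after 4 hours) = 0.2792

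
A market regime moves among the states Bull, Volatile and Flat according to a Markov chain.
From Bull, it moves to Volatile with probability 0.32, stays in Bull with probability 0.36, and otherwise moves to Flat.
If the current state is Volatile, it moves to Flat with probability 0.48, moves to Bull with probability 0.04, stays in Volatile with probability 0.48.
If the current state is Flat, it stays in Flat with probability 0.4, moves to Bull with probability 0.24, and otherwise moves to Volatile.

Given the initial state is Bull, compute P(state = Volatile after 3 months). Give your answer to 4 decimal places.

Propagate the distribution vector 3 months from Bull.
After 0 months: (1.0000, 0.0000, 0.0000)
After 1 month: (0.3600, 0.3200, 0.3200)
After 2 months: (0.2192, 0.3840, 0.3968)
After 3 months: (0.1895, 0.3973, 0.4132)
P(in Volatile after 3 months) = 0.3973

0.3973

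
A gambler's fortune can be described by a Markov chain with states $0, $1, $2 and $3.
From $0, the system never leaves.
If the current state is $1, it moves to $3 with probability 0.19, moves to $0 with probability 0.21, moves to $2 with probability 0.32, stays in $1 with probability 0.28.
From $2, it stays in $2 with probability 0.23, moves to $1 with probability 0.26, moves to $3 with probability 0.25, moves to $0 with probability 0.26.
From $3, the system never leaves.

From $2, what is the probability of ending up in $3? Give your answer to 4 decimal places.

Let h(s) be the probability of absorption at $3 starting from transient state s. Then h($3) = 1 and h($0) = 0. By first-step analysis:
h($1) = 0.21·0 + 0.28·h($1) + 0.32·h($2) + 0.19·1
h($2) = 0.26·0 + 0.26·h($1) + 0.23·h($2) + 0.25·1
Solving: h($1) = 0.4803, h($2) = 0.4868.
Starting from $2, the probability is 0.4868.

0.4868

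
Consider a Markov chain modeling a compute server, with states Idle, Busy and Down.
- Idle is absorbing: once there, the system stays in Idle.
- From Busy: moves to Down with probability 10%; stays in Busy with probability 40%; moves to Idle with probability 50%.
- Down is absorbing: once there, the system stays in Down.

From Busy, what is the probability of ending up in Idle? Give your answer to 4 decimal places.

0.8333

Let h(s) be the probability of absorption at Idle starting from transient state s. Then h(Idle) = 1 and h(Down) = 0. By first-step analysis:
h(Busy) = 0.5·1 + 0.4·h(Busy) + 0.1·0
Solving: h(Busy) = 0.8333.
Starting from Busy, the probability is 0.8333.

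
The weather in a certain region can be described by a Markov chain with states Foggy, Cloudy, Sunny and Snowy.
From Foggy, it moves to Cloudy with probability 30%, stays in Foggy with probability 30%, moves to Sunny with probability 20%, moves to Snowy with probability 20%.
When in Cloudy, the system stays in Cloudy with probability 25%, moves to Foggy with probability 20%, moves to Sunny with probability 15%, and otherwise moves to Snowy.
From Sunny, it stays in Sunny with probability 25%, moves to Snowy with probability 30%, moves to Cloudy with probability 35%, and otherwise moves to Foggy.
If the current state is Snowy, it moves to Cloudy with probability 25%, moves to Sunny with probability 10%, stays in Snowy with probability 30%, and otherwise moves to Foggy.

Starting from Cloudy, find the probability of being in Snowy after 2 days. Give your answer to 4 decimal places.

0.3050

Propagate the distribution vector 2 days from Cloudy.
After 0 days: (0.0000, 1.0000, 0.0000, 0.0000)
After 1 day: (0.2000, 0.2500, 0.1500, 0.4000)
After 2 days: (0.2650, 0.2750, 0.1550, 0.3050)
P(in Snowy after 2 days) = 0.3050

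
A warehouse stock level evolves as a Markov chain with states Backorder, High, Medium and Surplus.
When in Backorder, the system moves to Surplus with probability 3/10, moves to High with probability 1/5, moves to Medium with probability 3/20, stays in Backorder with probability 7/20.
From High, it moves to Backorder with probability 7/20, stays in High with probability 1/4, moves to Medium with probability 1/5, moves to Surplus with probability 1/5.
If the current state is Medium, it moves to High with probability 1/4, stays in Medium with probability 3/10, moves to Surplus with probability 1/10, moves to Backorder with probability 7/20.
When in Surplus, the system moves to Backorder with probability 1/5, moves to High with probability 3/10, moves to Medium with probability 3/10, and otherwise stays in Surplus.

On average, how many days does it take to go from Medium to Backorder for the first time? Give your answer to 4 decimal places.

3.0390

Let t(s) be the expected number of days to first reach Backorder from state s, with t(Backorder) = 0. Conditioning on the first day:
t(High) = 1 + 0.25·t(High) + 0.2·t(Medium) + 0.2·t(Surplus)
t(Medium) = 1 + 0.25·t(High) + 0.3·t(Medium) + 0.1·t(Surplus)
t(Surplus) = 1 + 0.3·t(High) + 0.3·t(Medium) + 0.2·t(Surplus)
Solving: t(High) = 3.0900, t(Medium) = 3.0390, t(Surplus) = 3.5484.
Expected days from Medium to Backorder: 3.0390.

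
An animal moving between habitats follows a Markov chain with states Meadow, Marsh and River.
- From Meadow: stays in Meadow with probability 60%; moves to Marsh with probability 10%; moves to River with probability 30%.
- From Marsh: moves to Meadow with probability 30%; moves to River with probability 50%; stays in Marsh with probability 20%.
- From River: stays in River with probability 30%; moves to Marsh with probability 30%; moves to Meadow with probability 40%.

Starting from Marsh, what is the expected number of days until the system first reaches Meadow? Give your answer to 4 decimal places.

2.9268

Let t(s) be the expected number of days to first reach Meadow from state s, with t(Meadow) = 0. Conditioning on the first day:
t(Marsh) = 1 + 0.2·t(Marsh) + 0.5·t(River)
t(River) = 1 + 0.3·t(Marsh) + 0.3·t(River)
Solving: t(Marsh) = 2.9268, t(River) = 2.6829.
Expected days from Marsh to Meadow: 2.9268.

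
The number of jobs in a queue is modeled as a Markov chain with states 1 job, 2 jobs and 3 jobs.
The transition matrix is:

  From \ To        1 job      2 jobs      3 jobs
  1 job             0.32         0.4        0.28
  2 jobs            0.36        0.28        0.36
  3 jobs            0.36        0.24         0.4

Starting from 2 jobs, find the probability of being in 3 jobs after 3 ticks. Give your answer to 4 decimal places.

0.3462

Propagate the distribution vector 3 ticks from 2 jobs.
After 0 ticks: (0.0000, 1.0000, 0.0000)
After 1 tick: (0.3600, 0.2800, 0.3600)
After 2 ticks: (0.3456, 0.3088, 0.3456)
After 3 ticks: (0.3462, 0.3076, 0.3462)
P(in 3 jobs after 3 ticks) = 0.3462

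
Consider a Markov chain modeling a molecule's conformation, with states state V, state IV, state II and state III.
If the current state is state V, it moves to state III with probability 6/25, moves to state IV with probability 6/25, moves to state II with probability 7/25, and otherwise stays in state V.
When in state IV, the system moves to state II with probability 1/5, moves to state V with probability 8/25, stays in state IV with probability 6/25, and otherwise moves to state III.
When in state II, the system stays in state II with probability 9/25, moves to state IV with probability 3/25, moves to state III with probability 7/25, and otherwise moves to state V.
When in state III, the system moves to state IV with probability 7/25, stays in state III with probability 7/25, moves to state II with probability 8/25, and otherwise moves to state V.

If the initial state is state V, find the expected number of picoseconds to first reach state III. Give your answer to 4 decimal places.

Let t(s) be the expected number of picoseconds to first reach state III from state s, with t(state III) = 0. Conditioning on the first picosecond:
t(state V) = 1 + 0.24·t(state V) + 0.24·t(state IV) + 0.28·t(state II)
t(state IV) = 1 + 0.32·t(state V) + 0.24·t(state IV) + 0.2·t(state II)
t(state II) = 1 + 0.24·t(state V) + 0.12·t(state IV) + 0.36·t(state II)
Solving: t(state V) = 3.9768, t(state IV) = 3.9908, t(state II) = 3.8021.
Expected picoseconds from state V to state III: 3.9768.

3.9768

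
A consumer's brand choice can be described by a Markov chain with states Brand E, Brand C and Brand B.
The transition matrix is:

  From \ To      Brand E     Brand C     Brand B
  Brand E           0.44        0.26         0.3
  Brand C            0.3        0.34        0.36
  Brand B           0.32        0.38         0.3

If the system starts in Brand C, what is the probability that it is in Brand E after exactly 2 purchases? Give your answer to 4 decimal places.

0.3492

Sum over the intermediate state after 1 purchase:
P = P(Brand C→Brand E)·P(Brand E→Brand E) + P(Brand C→Brand C)·P(Brand C→Brand E) + P(Brand C→Brand B)·P(Brand B→Brand E)
  = 0.3×0.44 + 0.34×0.3 + 0.36×0.32
  = 0.1320 + 0.1020 + 0.1152 = 0.3492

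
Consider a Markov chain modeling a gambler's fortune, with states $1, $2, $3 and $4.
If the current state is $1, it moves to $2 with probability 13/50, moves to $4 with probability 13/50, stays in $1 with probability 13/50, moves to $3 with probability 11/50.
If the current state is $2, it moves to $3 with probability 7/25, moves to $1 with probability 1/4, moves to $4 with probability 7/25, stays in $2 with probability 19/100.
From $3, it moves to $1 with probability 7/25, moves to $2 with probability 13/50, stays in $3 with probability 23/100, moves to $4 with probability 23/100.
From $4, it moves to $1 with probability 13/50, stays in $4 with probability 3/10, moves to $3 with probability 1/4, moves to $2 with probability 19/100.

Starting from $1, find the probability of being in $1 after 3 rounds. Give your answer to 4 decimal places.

0.2627

Propagate the distribution vector 3 rounds from $1.
After 0 rounds: (1.0000, 0.0000, 0.0000, 0.0000)
After 1 round: (0.2600, 0.2600, 0.2200, 0.2600)
After 2 rounds: (0.2618, 0.2236, 0.2456, 0.2690)
After 3 rounds: (0.2627, 0.2255, 0.2439, 0.2679)
P(in $1 after 3 rounds) = 0.2627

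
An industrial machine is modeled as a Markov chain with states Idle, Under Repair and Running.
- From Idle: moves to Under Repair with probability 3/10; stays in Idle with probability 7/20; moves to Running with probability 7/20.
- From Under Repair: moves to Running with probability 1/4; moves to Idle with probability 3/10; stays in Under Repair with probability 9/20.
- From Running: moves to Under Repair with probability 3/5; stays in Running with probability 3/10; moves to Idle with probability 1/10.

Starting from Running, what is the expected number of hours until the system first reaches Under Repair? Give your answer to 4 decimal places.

Let t(s) be the expected number of hours to first reach Under Repair from state s, with t(Under Repair) = 0. Conditioning on the first hour:
t(Idle) = 1 + 0.35·t(Idle) + 0.35·t(Running)
t(Running) = 1 + 0.1·t(Idle) + 0.3·t(Running)
Solving: t(Idle) = 2.5000, t(Running) = 1.7857.
Expected hours from Running to Under Repair: 1.7857.

1.7857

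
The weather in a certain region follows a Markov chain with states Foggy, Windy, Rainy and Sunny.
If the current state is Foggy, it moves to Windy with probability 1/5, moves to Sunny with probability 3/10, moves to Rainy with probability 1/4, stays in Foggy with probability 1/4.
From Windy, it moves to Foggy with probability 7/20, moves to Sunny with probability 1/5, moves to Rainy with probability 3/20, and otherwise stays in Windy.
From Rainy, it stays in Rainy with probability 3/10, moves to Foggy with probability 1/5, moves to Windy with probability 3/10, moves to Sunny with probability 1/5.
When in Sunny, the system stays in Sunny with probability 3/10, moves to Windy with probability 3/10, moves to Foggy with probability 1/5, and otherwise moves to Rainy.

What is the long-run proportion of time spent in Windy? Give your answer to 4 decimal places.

0.2746

Let the stationary distribution be π with π = πP and π_1 + π_2 + π_3 + π_4 = 1.
π_1 = 0.25·π_1 + 0.35·π_2 + 0.2·π_3 + 0.2·π_4
π_2 = 0.2·π_1 + 0.3·π_2 + 0.3·π_3 + 0.3·π_4
π_3 = 0.25·π_1 + 0.15·π_2 + 0.3·π_3 + 0.2·π_4
Solving with the normalization constraint gives π = (0.2539, 0.2746, 0.2211, 0.2504).
So the stationary probability of Windy is 0.2746.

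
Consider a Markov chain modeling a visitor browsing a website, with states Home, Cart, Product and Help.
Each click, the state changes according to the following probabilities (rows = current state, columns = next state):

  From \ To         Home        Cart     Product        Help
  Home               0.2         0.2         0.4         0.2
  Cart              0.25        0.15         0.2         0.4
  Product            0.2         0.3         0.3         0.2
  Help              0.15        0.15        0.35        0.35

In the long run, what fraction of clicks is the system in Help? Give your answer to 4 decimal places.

Let the stationary distribution be π with π = πP and π_1 + π_2 + π_3 + π_4 = 1.
π_1 = 0.2·π_1 + 0.25·π_2 + 0.2·π_3 + 0.15·π_4
π_2 = 0.2·π_1 + 0.15·π_2 + 0.3·π_3 + 0.15·π_4
π_3 = 0.4·π_1 + 0.2·π_2 + 0.3·π_3 + 0.35·π_4
Solving with the normalization constraint gives π = (0.1961, 0.2068, 0.3131, 0.2839).
So the stationary probability of Help is 0.2839.

0.2839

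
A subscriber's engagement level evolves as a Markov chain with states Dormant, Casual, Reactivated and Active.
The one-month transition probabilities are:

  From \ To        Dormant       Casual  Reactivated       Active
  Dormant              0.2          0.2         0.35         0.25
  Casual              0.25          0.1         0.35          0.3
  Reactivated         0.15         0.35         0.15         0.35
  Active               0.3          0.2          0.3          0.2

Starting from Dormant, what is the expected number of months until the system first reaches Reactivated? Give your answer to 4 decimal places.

Let t(s) be the expected number of months to first reach Reactivated from state s, with t(Reactivated) = 0. Conditioning on the first month:
t(Dormant) = 1 + 0.2·t(Dormant) + 0.2·t(Casual) + 0.25·t(Active)
t(Casual) = 1 + 0.25·t(Dormant) + 0.1·t(Casual) + 0.3·t(Active)
t(Active) = 1 + 0.3·t(Dormant) + 0.2·t(Casual) + 0.2·t(Active)
Solving: t(Dormant) = 2.9615, t(Casual) = 2.9679, t(Active) = 3.1026.
Expected months from Dormant to Reactivated: 2.9615.

2.9615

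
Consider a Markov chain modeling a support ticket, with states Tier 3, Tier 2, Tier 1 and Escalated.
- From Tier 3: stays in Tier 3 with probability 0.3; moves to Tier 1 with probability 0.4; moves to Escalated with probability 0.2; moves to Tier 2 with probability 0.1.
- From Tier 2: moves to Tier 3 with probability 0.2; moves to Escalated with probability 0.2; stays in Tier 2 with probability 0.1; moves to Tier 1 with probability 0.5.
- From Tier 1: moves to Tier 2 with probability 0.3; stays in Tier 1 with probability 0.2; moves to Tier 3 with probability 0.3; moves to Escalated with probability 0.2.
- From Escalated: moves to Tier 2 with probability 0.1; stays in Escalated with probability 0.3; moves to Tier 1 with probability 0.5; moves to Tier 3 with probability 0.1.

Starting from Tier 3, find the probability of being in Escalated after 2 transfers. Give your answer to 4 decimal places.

Propagate the distribution vector 2 transfers from Tier 3.
After 0 transfers: (1.0000, 0.0000, 0.0000, 0.0000)
After 1 transfer: (0.3000, 0.1000, 0.4000, 0.2000)
After 2 transfers: (0.2500, 0.1800, 0.3500, 0.2200)
P(in Escalated after 2 transfers) = 0.2200

0.2200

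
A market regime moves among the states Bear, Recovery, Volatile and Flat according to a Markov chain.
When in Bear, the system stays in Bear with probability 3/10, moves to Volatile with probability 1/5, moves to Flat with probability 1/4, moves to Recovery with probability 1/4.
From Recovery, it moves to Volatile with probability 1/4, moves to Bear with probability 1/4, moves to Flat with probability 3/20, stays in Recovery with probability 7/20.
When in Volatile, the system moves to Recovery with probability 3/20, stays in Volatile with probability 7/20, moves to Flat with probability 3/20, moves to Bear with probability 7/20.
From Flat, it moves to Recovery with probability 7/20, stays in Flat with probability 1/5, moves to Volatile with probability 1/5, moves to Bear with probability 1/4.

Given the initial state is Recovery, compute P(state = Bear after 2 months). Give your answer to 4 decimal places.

Propagate the distribution vector 2 months from Recovery.
After 0 months: (0.0000, 1.0000, 0.0000, 0.0000)
After 1 month: (0.2500, 0.3500, 0.2500, 0.1500)
After 2 months: (0.2875, 0.2750, 0.2550, 0.1825)
P(in Bear after 2 months) = 0.2875

0.2875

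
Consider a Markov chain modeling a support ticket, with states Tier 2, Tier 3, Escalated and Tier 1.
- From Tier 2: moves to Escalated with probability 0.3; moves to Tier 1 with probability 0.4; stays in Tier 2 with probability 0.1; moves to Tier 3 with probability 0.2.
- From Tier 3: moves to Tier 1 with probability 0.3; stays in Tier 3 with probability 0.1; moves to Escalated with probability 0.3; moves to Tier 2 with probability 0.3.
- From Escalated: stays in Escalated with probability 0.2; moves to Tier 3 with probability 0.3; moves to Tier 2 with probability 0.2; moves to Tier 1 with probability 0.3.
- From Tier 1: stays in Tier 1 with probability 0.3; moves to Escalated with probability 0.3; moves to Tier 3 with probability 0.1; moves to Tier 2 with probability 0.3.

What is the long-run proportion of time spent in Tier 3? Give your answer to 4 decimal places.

0.1773

Let the stationary distribution be π with π = πP and π_1 + π_2 + π_3 + π_4 = 1.
π_1 = 0.1·π_1 + 0.3·π_2 + 0.2·π_3 + 0.3·π_4
π_2 = 0.2·π_1 + 0.1·π_2 + 0.3·π_3 + 0.1·π_4
π_3 = 0.3·π_1 + 0.3·π_2 + 0.2·π_3 + 0.3·π_4
Solving with the normalization constraint gives π = (0.2273, 0.1773, 0.2727, 0.3227).
So the stationary probability of Tier 3 is 0.1773.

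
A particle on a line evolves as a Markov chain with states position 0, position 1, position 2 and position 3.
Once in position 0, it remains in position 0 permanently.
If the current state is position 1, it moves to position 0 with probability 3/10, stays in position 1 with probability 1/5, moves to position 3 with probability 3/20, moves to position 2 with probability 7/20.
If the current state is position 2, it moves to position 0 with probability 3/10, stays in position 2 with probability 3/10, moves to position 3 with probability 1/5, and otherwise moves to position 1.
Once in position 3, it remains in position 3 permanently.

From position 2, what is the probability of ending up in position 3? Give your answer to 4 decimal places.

Let h(s) be the probability of absorption at position 3 starting from transient state s. Then h(position 3) = 1 and h(position 0) = 0. By first-step analysis:
h(position 1) = 0.3·0 + 0.2·h(position 1) + 0.35·h(position 2) + 0.15·1
h(position 2) = 0.3·0 + 0.2·h(position 1) + 0.3·h(position 2) + 0.2·1
Solving: h(position 1) = 0.3571, h(position 2) = 0.3878.
Starting from position 2, the probability is 0.3878.

0.3878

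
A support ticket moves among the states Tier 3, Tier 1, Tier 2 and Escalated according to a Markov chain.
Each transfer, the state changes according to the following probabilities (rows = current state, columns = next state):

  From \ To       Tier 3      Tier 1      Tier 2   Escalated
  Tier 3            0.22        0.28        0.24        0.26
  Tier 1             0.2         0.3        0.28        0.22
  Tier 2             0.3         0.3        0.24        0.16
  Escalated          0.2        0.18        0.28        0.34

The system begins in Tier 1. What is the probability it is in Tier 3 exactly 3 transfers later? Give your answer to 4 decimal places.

0.2307

Propagate the distribution vector 3 transfers from Tier 1.
After 0 transfers: (0.0000, 1.0000, 0.0000, 0.0000)
After 1 transfer: (0.2000, 0.3000, 0.2800, 0.2200)
After 2 transfers: (0.2320, 0.2696, 0.2608, 0.2376)
After 3 transfers: (0.2307, 0.2668, 0.2603, 0.2421)
P(in Tier 3 after 3 transfers) = 0.2307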